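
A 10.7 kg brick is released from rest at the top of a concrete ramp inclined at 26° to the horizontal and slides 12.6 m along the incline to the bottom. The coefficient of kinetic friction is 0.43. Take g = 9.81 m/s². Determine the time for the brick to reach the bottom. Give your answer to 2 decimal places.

7.04 s

The weight component along the incline is mg sin 26° = 46.015 N and the normal force is N = mg cos 26° = 94.344 N.
Friction up the slope is f = μN = 0.43 × 94.344 = 40.568 N, so the net downslope force is 46.015 − 40.568 = 5.447 N and a = 5.447 / 10.7 = 0.5091 m/s².
Starting from rest, L = ½at², so t = √(2L/a) = √(2 × 12.6 / 0.5091) = 7.0356 s.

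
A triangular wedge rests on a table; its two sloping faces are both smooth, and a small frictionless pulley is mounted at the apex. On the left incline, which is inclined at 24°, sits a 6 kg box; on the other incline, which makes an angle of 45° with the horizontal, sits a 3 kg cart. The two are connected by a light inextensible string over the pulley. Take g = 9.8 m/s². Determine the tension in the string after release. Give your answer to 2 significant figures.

Resolve each weight along its own incline: the 6 kg mass has component 6 × 9.8 × sin 24° = 23.916 N down its slope, and the 3 kg mass has 3 × 9.8 × sin 45° = 20.789 N down its slope.
The 6 kg side's 23.916 N exceeds the other side's 20.789 N, so that mass slides down and the 3 kg mass slides up. Taking that direction as positive, Newton's second law for the whole system gives 23.916 − 20.789 = (6 + 3) a, so a = 3.127 / 9 = 0.3474 m/s².
For the 3 kg mass (up-slope positive): T − 20.789 = 3 × 0.3474, so T = 21.831 N.

22 N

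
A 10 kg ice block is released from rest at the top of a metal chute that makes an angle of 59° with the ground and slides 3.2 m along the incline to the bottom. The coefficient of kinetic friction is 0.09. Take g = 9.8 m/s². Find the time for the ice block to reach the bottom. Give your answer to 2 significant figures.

0.90 s

The weight component along the incline is mg sin 59° = 84.002 N and the normal force is N = mg cos 59° = 50.474 N.
Friction up the slope is f = μN = 0.09 × 50.474 = 4.543 N, so the net downslope force is 84.002 − 4.543 = 79.459 N and a = 79.459 / 10 = 7.9459 m/s².
Starting from rest, L = ½at², so t = √(2L/a) = √(2 × 3.2 / 7.9459) = 0.8975 s.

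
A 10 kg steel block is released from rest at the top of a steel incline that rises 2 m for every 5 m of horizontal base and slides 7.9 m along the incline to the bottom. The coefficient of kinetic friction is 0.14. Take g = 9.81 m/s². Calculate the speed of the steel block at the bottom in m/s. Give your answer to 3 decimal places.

6.117 m/s

The weight component along the incline is mg sin 21.80° = 36.433 N and the normal force is N = mg cos 21.80° = 91.084 N.
Friction up the slope is f = μN = 0.14 × 91.084 = 12.752 N, so the net downslope force is 36.433 − 12.752 = 23.681 N and a = 23.681 / 10 = 2.3681 m/s².
Starting from rest over a distance of 7.9 m, v² = 2aL = 2 × 2.3681 × 7.9 = 37.4160, so v = 6.1169 m/s.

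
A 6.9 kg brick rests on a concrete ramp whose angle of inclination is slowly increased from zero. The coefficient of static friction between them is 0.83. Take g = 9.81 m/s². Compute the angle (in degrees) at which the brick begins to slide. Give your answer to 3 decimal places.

39.693°

At the threshold of sliding, static friction is at its maximum μ_s N and exactly balances the weight component along the incline: mg sin θ = μ_s mg cos θ.
Hence tan θ = μ_s = 0.83, so θ = arctan(0.83) = 39.6927°.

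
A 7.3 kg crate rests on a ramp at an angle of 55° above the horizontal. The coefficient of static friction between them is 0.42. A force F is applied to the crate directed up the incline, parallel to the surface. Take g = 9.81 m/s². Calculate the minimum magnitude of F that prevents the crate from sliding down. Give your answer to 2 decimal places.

The normal force is N = mg cos 55° = 41.076 N. With F at its minimum the crate is on the verge of sliding down, so static friction is at its maximum μ_s N = 0.42 × 41.076 = 17.252 N and acts up the slope.
Equilibrium along the incline: F + μ_s N = mg sin 55°, so F = 58.662 − 17.252 = 41.410 N.

41.41 N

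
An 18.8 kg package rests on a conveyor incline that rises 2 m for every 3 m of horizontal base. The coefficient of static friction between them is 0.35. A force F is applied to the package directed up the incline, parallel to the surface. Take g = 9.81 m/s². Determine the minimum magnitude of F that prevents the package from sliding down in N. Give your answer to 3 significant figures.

The normal force is N = mg cos 33.69° = 153.453 N. With F at its minimum the package is on the verge of sliding down, so static friction is at its maximum μ_s N = 0.35 × 153.453 = 53.709 N and acts up the slope.
Equilibrium along the incline: F + μ_s N = mg sin 33.69°, so F = 102.302 − 53.709 = 48.593 N.

48.6 N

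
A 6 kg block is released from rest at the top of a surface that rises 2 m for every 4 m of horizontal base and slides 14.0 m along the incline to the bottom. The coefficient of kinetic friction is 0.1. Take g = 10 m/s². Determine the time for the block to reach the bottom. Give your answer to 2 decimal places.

2.80 s

The weight component along the incline is mg sin 26.57° = 26.833 N and the normal force is N = mg cos 26.57° = 53.666 N.
Friction up the slope is f = μN = 0.1 × 53.666 = 5.367 N, so the net downslope force is 26.833 − 5.367 = 21.466 N and a = 21.466 / 6 = 3.5777 m/s².
Starting from rest, L = ½at², so t = √(2L/a) = √(2 × 14.0 / 3.5777) = 2.7975 s.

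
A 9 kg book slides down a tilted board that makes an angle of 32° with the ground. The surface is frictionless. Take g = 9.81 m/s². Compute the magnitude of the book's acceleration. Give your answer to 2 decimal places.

5.20 m/s²

Resolving the weight along the incline: the component pulling the book down the slope is mg sin 32° = 9 × 9.81 × 0.5299 = 46.785 N, and the normal force is N = mg cos 32° = 9 × 9.81 × 0.8480 = 74.870 N.
With no friction the net force along the incline is 46.785 N, so a = g sin 32° = 46.785 / 9 = 5.1983 m/s².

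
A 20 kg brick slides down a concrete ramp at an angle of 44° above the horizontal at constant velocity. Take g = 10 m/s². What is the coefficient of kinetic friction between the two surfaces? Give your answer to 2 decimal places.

0.97

At constant velocity the net force along the incline is zero: mg sin 44° = μ mg cos 44°.
So μ = tan 44° = 0.6947 / 0.7193 = 0.9658.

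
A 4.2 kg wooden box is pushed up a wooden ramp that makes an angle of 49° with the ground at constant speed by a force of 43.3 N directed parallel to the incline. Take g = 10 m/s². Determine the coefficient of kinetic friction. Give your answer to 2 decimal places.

At constant speed ΣF = 0 along the incline. The applied 43.3 N acts up the slope; the weight component mg sin 49° = 31.698 N and kinetic friction μN both act down the slope.
So 43.3 = 31.698 + μ × 27.554, giving μ = (43.3 − 31.698) / 27.554 = 0.4211.

0.42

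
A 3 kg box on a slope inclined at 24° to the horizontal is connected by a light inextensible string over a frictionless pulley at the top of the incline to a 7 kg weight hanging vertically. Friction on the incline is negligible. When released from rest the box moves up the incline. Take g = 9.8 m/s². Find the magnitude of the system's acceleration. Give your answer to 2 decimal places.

5.66 m/s²

For the box on the incline: the weight component along the slope is m₁g sin 24° = 3 × 9.8 × 0.4067 = 11.957 N and the normal force is N = m₁g cos 24° = 26.858 N.
Newton's second law for the box (up-slope positive): T − 11.957 = 3 a. For the hanging weight (downward positive): 7 × 9.8 − T = 7 a.
Adding the two equations eliminates T: 56.643 = 10 a, so a = 5.6643 m/s².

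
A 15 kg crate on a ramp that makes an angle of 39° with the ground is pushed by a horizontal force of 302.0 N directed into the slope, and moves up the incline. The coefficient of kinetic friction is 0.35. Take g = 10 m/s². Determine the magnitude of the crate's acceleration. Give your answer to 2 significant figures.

2.2 m/s²

The horizontal push has components F cos 39° = 302.0 × 0.7771 = 234.684 N up the incline and F sin 39° = 302.0 × 0.6293 = 190.049 N pressing into the surface.
The normal force is therefore N = mg cos 39° + F sin 39° = 116.565 + 190.049 = 306.614 N, and kinetic friction down the slope is μN = 0.35 × 306.614 = 107.315 N.
Along the incline: F cos 39° − mg sin 39° − μN = ma, so 234.684 − 94.395 − 107.315 = 15 a, giving a = 2.1983 m/s².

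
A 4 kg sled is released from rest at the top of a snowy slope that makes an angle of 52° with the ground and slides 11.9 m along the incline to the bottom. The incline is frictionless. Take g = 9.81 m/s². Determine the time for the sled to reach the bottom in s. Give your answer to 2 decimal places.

1.75 s

The weight component along the incline is mg sin 52° = 30.922 N and the normal force is N = mg cos 52° = 24.159 N.
With no friction, a = g sin 52° = 7.7304 m/s².
Starting from rest, L = ½at², so t = √(2L/a) = √(2 × 11.9 / 7.7304) = 1.7546 s.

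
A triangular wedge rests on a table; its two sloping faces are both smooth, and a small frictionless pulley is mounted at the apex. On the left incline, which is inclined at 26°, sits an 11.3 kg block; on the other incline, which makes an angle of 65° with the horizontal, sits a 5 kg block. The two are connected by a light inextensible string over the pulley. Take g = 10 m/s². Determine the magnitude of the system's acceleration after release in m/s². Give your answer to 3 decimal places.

Resolve each weight along its own incline: the 11.3 kg mass has component 11.3 × 10 × sin 26° = 49.536 N down its slope, and the 5 kg mass has 5 × 10 × sin 65° = 45.315 N down its slope.
The 11.3 kg side's 49.536 N exceeds the other side's 45.315 N, so that mass slides down and the 5 kg mass slides up. Taking that direction as positive, Newton's second law for the whole system gives 49.536 − 45.315 = (11.3 + 5) a, so a = 4.221 / 16.3 = 0.2590 m/s².

0.259 m/s²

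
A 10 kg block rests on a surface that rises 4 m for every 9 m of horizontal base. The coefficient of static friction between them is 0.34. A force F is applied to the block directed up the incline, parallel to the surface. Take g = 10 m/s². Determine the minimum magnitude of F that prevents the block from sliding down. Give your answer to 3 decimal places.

9.544 N

The normal force is N = mg cos 23.96° = 91.381 N. With F at its minimum the block is on the verge of sliding down, so static friction is at its maximum μ_s N = 0.34 × 91.381 = 31.070 N and acts up the slope.
Equilibrium along the incline: F + μ_s N = mg sin 23.96°, so F = 40.614 − 31.070 = 9.544 N.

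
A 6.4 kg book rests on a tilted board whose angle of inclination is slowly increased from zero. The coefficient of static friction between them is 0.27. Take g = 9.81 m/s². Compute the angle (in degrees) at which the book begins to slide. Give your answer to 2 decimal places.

At the threshold of sliding, static friction is at its maximum μ_s N and exactly balances the weight component along the incline: mg sin θ = μ_s mg cos θ.
Hence tan θ = μ_s = 0.27, so θ = arctan(0.27) = 15.1096°.

15.11°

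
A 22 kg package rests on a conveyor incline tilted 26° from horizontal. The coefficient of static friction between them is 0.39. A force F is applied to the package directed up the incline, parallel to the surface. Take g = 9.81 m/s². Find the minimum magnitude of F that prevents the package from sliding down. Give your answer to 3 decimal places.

The normal force is N = mg cos 26° = 193.978 N. With F at its minimum the package is on the verge of sliding down, so static friction is at its maximum μ_s N = 0.39 × 193.978 = 75.651 N and acts up the slope.
Equilibrium along the incline: F + μ_s N = mg sin 26°, so F = 94.609 − 75.651 = 18.958 N.

18.958 N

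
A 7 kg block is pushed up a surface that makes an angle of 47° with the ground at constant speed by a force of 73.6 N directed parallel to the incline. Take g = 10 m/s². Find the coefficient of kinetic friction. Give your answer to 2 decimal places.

At constant speed ΣF = 0 along the incline. The applied 73.6 N acts up the slope; the weight component mg sin 47° = 51.195 N and kinetic friction μN both act down the slope.
So 73.6 = 51.195 + μ × 47.740, giving μ = (73.6 − 51.195) / 47.740 = 0.4693.

0.47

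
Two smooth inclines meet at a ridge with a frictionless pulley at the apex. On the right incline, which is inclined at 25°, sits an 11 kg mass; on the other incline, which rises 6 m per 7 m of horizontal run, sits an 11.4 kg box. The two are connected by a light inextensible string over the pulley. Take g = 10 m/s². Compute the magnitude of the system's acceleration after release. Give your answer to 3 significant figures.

Resolve each weight along its own incline: the 11 kg mass has component 11 × 10 × sin 25° = 46.488 N down its slope, and the 11.4 kg mass has 11.4 × 10 × sin 40.60° = 74.190 N down its slope.
The 11.4 kg side's 74.190 N exceeds the other side's 46.488 N, so that mass slides down and the 11 kg mass slides up. Taking that direction as positive, Newton's second law for the whole system gives 74.190 − 46.488 = (11 + 11.4) a, so a = 27.702 / 22.4 = 1.2367 m/s².

1.24 m/s²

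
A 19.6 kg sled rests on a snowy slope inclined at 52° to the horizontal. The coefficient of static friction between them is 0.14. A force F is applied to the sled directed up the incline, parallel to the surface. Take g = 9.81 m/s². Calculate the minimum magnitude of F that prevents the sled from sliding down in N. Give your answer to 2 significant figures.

130 N

The normal force is N = mg cos 52° = 118.377 N. With F at its minimum the sled is on the verge of sliding down, so static friction is at its maximum μ_s N = 0.14 × 118.377 = 16.573 N and acts up the slope.
Equilibrium along the incline: F + μ_s N = mg sin 52°, so F = 151.516 − 16.573 = 134.943 N.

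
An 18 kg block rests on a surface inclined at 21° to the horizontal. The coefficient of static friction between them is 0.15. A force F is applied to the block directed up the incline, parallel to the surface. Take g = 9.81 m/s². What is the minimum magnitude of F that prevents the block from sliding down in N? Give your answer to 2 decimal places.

38.55 N

The normal force is N = mg cos 21° = 164.852 N. With F at its minimum the block is on the verge of sliding down, so static friction is at its maximum μ_s N = 0.15 × 164.852 = 24.728 N and acts up the slope.
Equilibrium along the incline: F + μ_s N = mg sin 21°, so F = 63.281 − 24.728 = 38.553 N.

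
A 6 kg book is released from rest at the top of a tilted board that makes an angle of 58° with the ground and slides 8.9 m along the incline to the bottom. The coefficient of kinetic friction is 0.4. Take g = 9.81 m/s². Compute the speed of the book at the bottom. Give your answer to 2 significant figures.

11 m/s

The weight component along the incline is mg sin 58° = 49.916 N and the normal force is N = mg cos 58° = 31.191 N.
Friction up the slope is f = μN = 0.4 × 31.191 = 12.476 N, so the net downslope force is 49.916 − 12.476 = 37.440 N and a = 37.440 / 6 = 6.2400 m/s².
Starting from rest over a distance of 8.9 m, v² = 2aL = 2 × 6.2400 × 8.9 = 111.0720, so v = 10.5391 m/s.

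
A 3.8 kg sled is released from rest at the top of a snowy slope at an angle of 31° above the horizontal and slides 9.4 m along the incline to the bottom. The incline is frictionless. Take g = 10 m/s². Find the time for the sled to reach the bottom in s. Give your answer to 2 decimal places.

The weight component along the incline is mg sin 31° = 19.571 N and the normal force is N = mg cos 31° = 32.572 N.
With no friction, a = g sin 31° = 5.1504 m/s².
Starting from rest, L = ½at², so t = √(2L/a) = √(2 × 9.4 / 5.1504) = 1.9106 s.

1.91 s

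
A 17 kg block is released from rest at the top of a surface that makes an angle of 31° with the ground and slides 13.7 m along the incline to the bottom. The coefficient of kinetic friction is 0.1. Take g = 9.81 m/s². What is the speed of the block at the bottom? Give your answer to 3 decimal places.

10.742 m/s

The weight component along the incline is mg sin 31° = 85.893 N and the normal force is N = mg cos 31° = 142.950 N.
Friction up the slope is f = μN = 0.1 × 142.950 = 14.295 N, so the net downslope force is 85.893 − 14.295 = 71.598 N and a = 71.598 / 17 = 4.2116 m/s².
Starting from rest over a distance of 13.7 m, v² = 2aL = 2 × 4.2116 × 13.7 = 115.3978, so v = 10.7423 m/s.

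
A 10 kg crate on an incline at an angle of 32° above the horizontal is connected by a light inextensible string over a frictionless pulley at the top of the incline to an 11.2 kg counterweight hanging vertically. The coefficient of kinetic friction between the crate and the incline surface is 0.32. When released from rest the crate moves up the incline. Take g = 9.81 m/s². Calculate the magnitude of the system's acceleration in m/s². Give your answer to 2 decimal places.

For the crate on the incline: the weight component along the slope is m₁g sin 32° = 10 × 9.81 × 0.5299 = 51.983 N and the normal force is N = m₁g cos 32° = 83.194 N.
Kinetic friction opposes the crate's motion up the incline: f = μN = 0.32 × 83.194 = 26.622 N acting down the slope.
Newton's second law for the crate (up-slope positive): T − 51.983 − 26.622 = 10 a. For the hanging counterweight (downward positive): 11.2 × 9.81 − T = 11.2 a.
Adding the two equations eliminates T: 31.267 = 21.2 a, so a = 1.4749 m/s².

1.47 m/s²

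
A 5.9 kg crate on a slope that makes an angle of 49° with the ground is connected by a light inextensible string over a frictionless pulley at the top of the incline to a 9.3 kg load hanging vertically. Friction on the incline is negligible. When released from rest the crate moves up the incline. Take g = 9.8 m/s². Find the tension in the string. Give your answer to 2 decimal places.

For the crate on the incline: the weight component along the slope is m₁g sin 49° = 5.9 × 9.8 × 0.7547 = 43.637 N and the normal force is N = m₁g cos 49° = 37.933 N.
Newton's second law for the crate (up-slope positive): T − 43.637 = 5.9 a. For the hanging load (downward positive): 9.3 × 9.8 − T = 9.3 a.
Adding the two equations eliminates T: 47.503 = 15.2 a, so a = 3.1252 m/s².
Then from the hanging load's equation, T = 9.3 × (9.8 − 3.1252) = 62.076 N.

62.08 N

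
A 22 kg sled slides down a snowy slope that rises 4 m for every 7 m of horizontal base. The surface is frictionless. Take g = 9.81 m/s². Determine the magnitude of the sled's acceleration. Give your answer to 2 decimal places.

Resolving the weight along the incline: the component pulling the sled down the slope is mg sin 29.74° = 22 × 9.81 × 0.4961 = 107.068 N, and the normal force is N = mg cos 29.74° = 22 × 9.81 × 0.8682 = 187.375 N.
With no friction the net force along the incline is 107.068 N, so a = g sin 29.74° = 107.068 / 22 = 4.8667 m/s².

4.87 m/s²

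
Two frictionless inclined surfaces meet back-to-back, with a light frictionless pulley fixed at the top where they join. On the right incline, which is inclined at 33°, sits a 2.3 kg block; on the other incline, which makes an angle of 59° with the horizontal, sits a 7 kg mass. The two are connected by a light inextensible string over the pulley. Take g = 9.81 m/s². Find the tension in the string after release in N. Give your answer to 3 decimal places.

Resolve each weight along its own incline: the 2.3 kg mass has component 2.3 × 9.81 × sin 33° = 12.289 N down its slope, and the 7 kg mass has 7 × 9.81 × sin 59° = 58.862 N down its slope.
The 7 kg side's 58.862 N exceeds the other side's 12.289 N, so that mass slides down and the 2.3 kg mass slides up. Taking that direction as positive, Newton's second law for the whole system gives 58.862 − 12.289 = (2.3 + 7) a, so a = 46.573 / 9.3 = 5.0078 m/s².
For the 2.3 kg mass (up-slope positive): T − 12.289 = 2.3 × 5.0078, so T = 23.807 N.

23.807 N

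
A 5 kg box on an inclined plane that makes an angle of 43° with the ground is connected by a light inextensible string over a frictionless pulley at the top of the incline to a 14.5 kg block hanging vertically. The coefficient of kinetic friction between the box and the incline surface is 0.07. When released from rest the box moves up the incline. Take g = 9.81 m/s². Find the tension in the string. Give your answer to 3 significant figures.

For the box on the incline: the weight component along the slope is m₁g sin 43° = 5 × 9.81 × 0.6820 = 33.452 N and the normal force is N = m₁g cos 43° = 35.873 N.
Kinetic friction opposes the box's motion up the incline: f = μN = 0.07 × 35.873 = 2.511 N acting down the slope.
Newton's second law for the box (up-slope positive): T − 33.452 − 2.511 = 5 a. For the hanging block (downward positive): 14.5 × 9.81 − T = 14.5 a.
Adding the two equations eliminates T: 106.282 = 19.5 a, so a = 5.4504 m/s².
Then from the hanging block's equation, T = 14.5 × (9.81 − 5.4504) = 63.214 N.

63.2 N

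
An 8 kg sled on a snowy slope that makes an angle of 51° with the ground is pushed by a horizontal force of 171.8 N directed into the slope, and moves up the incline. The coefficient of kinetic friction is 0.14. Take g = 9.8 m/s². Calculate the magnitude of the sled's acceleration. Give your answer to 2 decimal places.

2.70 m/s²

The horizontal push has components F cos 51° = 171.8 × 0.6293 = 108.114 N up the incline and F sin 51° = 171.8 × 0.7771 = 133.506 N pressing into the surface.
The normal force is therefore N = mg cos 51° + F sin 51° = 49.337 + 133.506 = 182.843 N, and kinetic friction down the slope is μN = 0.14 × 182.843 = 25.598 N.
Along the incline: F cos 51° − mg sin 51° − μN = ma, so 108.114 − 60.925 − 25.598 = 8 a, giving a = 2.6989 m/s².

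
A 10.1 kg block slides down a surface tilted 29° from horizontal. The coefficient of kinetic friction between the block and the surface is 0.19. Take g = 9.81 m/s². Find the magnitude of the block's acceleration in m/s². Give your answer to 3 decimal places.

3.126 m/s²

Resolving the weight along the incline: the component pulling the block down the slope is mg sin 29° = 10.1 × 9.81 × 0.4848 = 48.034 N, and the normal force is N = mg cos 29° = 10.1 × 9.81 × 0.8746 = 86.656 N.
Kinetic friction acts up the slope with magnitude f = μN = 0.19 × 86.656 = 16.465 N.
Net force along the incline is 48.034 − 16.465 = 31.569 N, so a = 31.569 / 10.1 = 3.1256 m/s².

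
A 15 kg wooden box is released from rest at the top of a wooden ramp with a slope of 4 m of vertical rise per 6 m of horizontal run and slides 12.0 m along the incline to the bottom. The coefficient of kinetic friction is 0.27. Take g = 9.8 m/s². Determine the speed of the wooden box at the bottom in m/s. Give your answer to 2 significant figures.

The weight component along the incline is mg sin 33.69° = 81.541 N and the normal force is N = mg cos 33.69° = 122.311 N.
Friction up the slope is f = μN = 0.27 × 122.311 = 33.024 N, so the net downslope force is 81.541 − 33.024 = 48.517 N and a = 48.517 / 15 = 3.2345 m/s².
Starting from rest over a distance of 12.0 m, v² = 2aL = 2 × 3.2345 × 12.0 = 77.6280, so v = 8.8107 m/s.

8.8 m/s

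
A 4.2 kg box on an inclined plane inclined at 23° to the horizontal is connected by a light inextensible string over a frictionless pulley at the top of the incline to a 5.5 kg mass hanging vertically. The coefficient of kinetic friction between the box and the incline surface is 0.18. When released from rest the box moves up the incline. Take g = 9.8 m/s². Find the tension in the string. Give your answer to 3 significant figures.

36.3 N

For the box on the incline: the weight component along the slope is m₁g sin 23° = 4.2 × 9.8 × 0.3907 = 16.081 N and the normal force is N = m₁g cos 23° = 37.888 N.
Kinetic friction opposes the box's motion up the incline: f = μN = 0.18 × 37.888 = 6.820 N acting down the slope.
Newton's second law for the box (up-slope positive): T − 16.081 − 6.820 = 4.2 a. For the hanging mass (downward positive): 5.5 × 9.8 − T = 5.5 a.
Adding the two equations eliminates T: 30.999 = 9.7 a, so a = 3.1958 m/s².
Then from the hanging mass's equation, T = 5.5 × (9.8 − 3.1958) = 36.323 N.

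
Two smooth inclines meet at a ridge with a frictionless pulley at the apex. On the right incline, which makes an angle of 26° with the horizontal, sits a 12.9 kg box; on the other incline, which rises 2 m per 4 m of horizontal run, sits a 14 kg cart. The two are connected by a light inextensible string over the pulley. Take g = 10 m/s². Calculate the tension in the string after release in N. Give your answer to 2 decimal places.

Resolve each weight along its own incline: the 12.9 kg mass has component 12.9 × 10 × sin 26° = 56.550 N down its slope, and the 14 kg mass has 14 × 10 × sin 26.57° = 62.610 N down its slope.
The 14 kg side's 62.610 N exceeds the other side's 56.550 N, so that mass slides down and the 12.9 kg mass slides up. Taking that direction as positive, Newton's second law for the whole system gives 62.610 − 56.550 = (12.9 + 14) a, so a = 6.060 / 26.9 = 0.2253 m/s².
For the 12.9 kg mass (up-slope positive): T − 56.550 = 12.9 × 0.2253, so T = 59.456 N.

59.46 N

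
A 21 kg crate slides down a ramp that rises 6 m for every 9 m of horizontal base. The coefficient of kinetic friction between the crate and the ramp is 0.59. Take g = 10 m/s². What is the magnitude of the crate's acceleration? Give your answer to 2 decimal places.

0.64 m/s²

Resolving the weight along the incline: the component pulling the crate down the slope is mg sin 33.69° = 21 × 10 × 0.5547 = 116.487 N, and the normal force is N = mg cos 33.69° = 21 × 10 × 0.8321 = 174.741 N.
Kinetic friction acts up the slope with magnitude f = μN = 0.59 × 174.741 = 103.097 N.
Net force along the incline is 116.487 − 103.097 = 13.390 N, so a = 13.390 / 21 = 0.6376 m/s².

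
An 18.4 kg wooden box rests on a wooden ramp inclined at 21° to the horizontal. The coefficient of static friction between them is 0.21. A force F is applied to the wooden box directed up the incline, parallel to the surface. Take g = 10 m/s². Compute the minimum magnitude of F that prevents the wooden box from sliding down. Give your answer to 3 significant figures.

The normal force is N = mg cos 21° = 171.779 N. With F at its minimum the wooden box is on the verge of sliding down, so static friction is at its maximum μ_s N = 0.21 × 171.779 = 36.074 N and acts up the slope.
Equilibrium along the incline: F + μ_s N = mg sin 21°, so F = 65.940 − 36.074 = 29.866 N.

29.9 N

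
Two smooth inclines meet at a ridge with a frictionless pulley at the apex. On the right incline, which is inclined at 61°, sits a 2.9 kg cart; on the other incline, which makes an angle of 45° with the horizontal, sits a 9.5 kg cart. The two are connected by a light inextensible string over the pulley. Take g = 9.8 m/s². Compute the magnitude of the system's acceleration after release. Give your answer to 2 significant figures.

3.3 m/s²

Resolve each weight along its own incline: the 2.9 kg mass has component 2.9 × 9.8 × sin 61° = 24.857 N down its slope, and the 9.5 kg mass has 9.5 × 9.8 × sin 45° = 65.832 N down its slope.
The 9.5 kg side's 65.832 N exceeds the other side's 24.857 N, so that mass slides down and the 2.9 kg mass slides up. Taking that direction as positive, Newton's second law for the whole system gives 65.832 − 24.857 = (2.9 + 9.5) a, so a = 40.975 / 12.4 = 3.3044 m/s².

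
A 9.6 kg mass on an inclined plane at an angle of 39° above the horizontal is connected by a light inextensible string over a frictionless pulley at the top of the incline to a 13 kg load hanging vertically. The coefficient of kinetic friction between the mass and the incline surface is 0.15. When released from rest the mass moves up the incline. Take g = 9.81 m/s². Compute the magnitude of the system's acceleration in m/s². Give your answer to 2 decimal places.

For the mass on the incline: the weight component along the slope is m₁g sin 39° = 9.6 × 9.81 × 0.6293 = 59.265 N and the normal force is N = m₁g cos 39° = 73.188 N.
Kinetic friction opposes the mass's motion up the incline: f = μN = 0.15 × 73.188 = 10.978 N acting down the slope.
Newton's second law for the mass (up-slope positive): T − 59.265 − 10.978 = 9.6 a. For the hanging load (downward positive): 13 × 9.81 − T = 13 a.
Adding the two equations eliminates T: 57.287 = 22.6 a, so a = 2.5348 m/s².

2.53 m/s²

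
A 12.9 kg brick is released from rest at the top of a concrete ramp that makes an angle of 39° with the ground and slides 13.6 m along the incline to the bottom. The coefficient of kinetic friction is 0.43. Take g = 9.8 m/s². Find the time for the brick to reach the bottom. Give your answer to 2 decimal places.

3.07 s

The weight component along the incline is mg sin 39° = 79.559 N and the normal force is N = mg cos 39° = 98.247 N.
Friction up the slope is f = μN = 0.43 × 98.247 = 42.246 N, so the net downslope force is 79.559 − 42.246 = 37.313 N and a = 37.313 / 12.9 = 2.8925 m/s².
Starting from rest, L = ½at², so t = √(2L/a) = √(2 × 13.6 / 2.8925) = 3.0665 s.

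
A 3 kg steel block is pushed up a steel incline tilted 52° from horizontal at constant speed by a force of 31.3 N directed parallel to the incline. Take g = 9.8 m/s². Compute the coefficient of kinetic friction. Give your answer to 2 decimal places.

At constant speed ΣF = 0 along the incline. The applied 31.3 N acts up the slope; the weight component mg sin 52° = 23.168 N and kinetic friction μN both act down the slope.
So 31.3 = 23.168 + μ × 18.100, giving μ = (31.3 − 23.168) / 18.100 = 0.4493.

0.45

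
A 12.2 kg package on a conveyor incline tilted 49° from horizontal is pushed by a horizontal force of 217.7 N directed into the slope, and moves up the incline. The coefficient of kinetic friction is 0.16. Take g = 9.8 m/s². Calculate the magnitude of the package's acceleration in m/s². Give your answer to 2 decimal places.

1.13 m/s²

The horizontal push has components F cos 49° = 217.7 × 0.6561 = 142.833 N up the incline and F sin 49° = 217.7 × 0.7547 = 164.298 N pressing into the surface.
The normal force is therefore N = mg cos 49° + F sin 49° = 78.443 + 164.298 = 242.741 N, and kinetic friction down the slope is μN = 0.16 × 242.741 = 38.839 N.
Along the incline: F cos 49° − mg sin 49° − μN = ma, so 142.833 − 90.232 − 38.839 = 12.2 a, giving a = 1.1280 m/s².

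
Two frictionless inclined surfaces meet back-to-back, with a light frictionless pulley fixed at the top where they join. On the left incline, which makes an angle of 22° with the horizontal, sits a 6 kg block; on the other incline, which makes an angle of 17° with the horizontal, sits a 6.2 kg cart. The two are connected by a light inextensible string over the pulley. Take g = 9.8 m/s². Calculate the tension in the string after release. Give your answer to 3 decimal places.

Resolve each weight along its own incline: the 6 kg mass has component 6 × 9.8 × sin 22° = 22.027 N down its slope, and the 6.2 kg mass has 6.2 × 9.8 × sin 17° = 17.765 N down its slope.
The 6 kg side's 22.027 N exceeds the other side's 17.765 N, so that mass slides down and the 6.2 kg mass slides up. Taking that direction as positive, Newton's second law for the whole system gives 22.027 − 17.765 = (6 + 6.2) a, so a = 4.262 / 12.2 = 0.3493 m/s².
For the 6.2 kg mass (up-slope positive): T − 17.765 = 6.2 × 0.3493, so T = 19.931 N.

19.931 N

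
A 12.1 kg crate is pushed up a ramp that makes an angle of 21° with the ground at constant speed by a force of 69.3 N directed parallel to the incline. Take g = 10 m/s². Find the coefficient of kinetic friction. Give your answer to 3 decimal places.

At constant speed ΣF = 0 along the incline. The applied 69.3 N acts up the slope; the weight component mg sin 21° = 43.363 N and kinetic friction μN both act down the slope.
So 69.3 = 43.363 + μ × 112.963, giving μ = (69.3 − 43.363) / 112.963 = 0.2296.

0.230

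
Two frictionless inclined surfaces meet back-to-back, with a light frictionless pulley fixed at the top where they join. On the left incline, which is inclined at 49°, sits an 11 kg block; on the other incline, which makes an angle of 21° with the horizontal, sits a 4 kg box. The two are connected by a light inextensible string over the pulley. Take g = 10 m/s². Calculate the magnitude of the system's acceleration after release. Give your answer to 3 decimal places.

4.579 m/s²

Resolve each weight along its own incline: the 11 kg mass has component 11 × 10 × sin 49° = 83.018 N down its slope, and the 4 kg mass has 4 × 10 × sin 21° = 14.335 N down its slope.
The 11 kg side's 83.018 N exceeds the other side's 14.335 N, so that mass slides down and the 4 kg mass slides up. Taking that direction as positive, Newton's second law for the whole system gives 83.018 − 14.335 = (11 + 4) a, so a = 68.683 / 15 = 4.5789 m/s².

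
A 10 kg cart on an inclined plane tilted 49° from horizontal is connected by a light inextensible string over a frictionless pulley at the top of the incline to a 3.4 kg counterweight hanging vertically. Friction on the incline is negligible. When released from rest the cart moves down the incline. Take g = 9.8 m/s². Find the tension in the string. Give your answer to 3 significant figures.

43.6 N

For the cart on the incline: the weight component along the slope is m₁g sin 49° = 10 × 9.8 × 0.7547 = 73.961 N and the normal force is N = m₁g cos 49° = 64.294 N.
Newton's second law for the cart (down-slope positive): 73.961 − T = 10 a. For the hanging counterweight (upward positive): T − 3.4 × 9.8 = 3.4 a.
Adding the two equations eliminates T: 40.641 = 13.4 a, so a = 3.0329 m/s².
Then from the hanging counterweight's equation, T = 3.4 × (9.8 + 3.0329) = 43.632 N.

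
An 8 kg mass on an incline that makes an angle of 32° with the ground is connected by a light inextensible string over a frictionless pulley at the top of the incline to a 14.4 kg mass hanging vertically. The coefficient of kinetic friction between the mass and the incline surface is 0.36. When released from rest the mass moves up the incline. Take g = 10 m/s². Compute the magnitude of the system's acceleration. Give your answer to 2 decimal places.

For the mass on the incline: the weight component along the slope is m₁g sin 32° = 8 × 10 × 0.5299 = 42.392 N and the normal force is N = m₁g cos 32° = 67.844 N.
Kinetic friction opposes the mass's motion up the incline: f = μN = 0.36 × 67.844 = 24.424 N acting down the slope.
Newton's second law for the mass (up-slope positive): T − 42.392 − 24.424 = 8 a. For the hanging mass (downward positive): 14.4 × 10 − T = 14.4 a.
Adding the two equations eliminates T: 77.184 = 22.4 a, so a = 3.4457 m/s².

3.45 m/s²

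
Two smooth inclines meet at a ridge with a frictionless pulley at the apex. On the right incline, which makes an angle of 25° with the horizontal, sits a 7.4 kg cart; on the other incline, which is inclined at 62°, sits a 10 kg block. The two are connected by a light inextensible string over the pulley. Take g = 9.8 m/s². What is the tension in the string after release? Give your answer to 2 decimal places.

Resolve each weight along its own incline: the 7.4 kg mass has component 7.4 × 9.8 × sin 25° = 30.648 N down its slope, and the 10 kg mass has 10 × 9.8 × sin 62° = 86.529 N down its slope.
The 10 kg side's 86.529 N exceeds the other side's 30.648 N, so that mass slides down and the 7.4 kg mass slides up. Taking that direction as positive, Newton's second law for the whole system gives 86.529 − 30.648 = (7.4 + 10) a, so a = 55.881 / 17.4 = 3.2116 m/s².
For the 7.4 kg mass (up-slope positive): T − 30.648 = 7.4 × 3.2116, so T = 54.414 N.

54.41 N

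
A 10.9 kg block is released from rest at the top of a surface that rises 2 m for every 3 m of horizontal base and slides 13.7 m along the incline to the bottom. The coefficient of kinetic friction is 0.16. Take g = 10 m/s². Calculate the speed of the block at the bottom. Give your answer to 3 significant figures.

10.7 m/s

The weight component along the incline is mg sin 33.69° = 60.462 N and the normal force is N = mg cos 33.69° = 90.693 N.
Friction up the slope is f = μN = 0.16 × 90.693 = 14.511 N, so the net downslope force is 60.462 − 14.511 = 45.951 N and a = 45.951 / 10.9 = 4.2157 m/s².
Starting from rest over a distance of 13.7 m, v² = 2aL = 2 × 4.2157 × 13.7 = 115.5102, so v = 10.7476 m/s.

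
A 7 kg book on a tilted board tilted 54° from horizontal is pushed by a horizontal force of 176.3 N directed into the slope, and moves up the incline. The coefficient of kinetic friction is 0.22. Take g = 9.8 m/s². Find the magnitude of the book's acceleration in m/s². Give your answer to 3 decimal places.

The horizontal push has components F cos 54° = 176.3 × 0.5878 = 103.629 N up the incline and F sin 54° = 176.3 × 0.8090 = 142.627 N pressing into the surface.
The normal force is therefore N = mg cos 54° + F sin 54° = 40.323 + 142.627 = 182.950 N, and kinetic friction down the slope is μN = 0.22 × 182.950 = 40.249 N.
Along the incline: F cos 54° − mg sin 54° − μN = ma, so 103.629 − 55.497 − 40.249 = 7 a, giving a = 1.1261 m/s².

1.126 m/s²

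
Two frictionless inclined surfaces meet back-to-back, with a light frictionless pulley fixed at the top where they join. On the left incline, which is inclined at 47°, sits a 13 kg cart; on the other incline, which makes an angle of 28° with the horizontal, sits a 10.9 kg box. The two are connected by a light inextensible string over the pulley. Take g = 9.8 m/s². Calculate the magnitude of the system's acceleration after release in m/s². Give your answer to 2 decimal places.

1.80 m/s²

Resolve each weight along its own incline: the 13 kg mass has component 13 × 9.8 × sin 47° = 93.174 N down its slope, and the 10.9 kg mass has 10.9 × 9.8 × sin 28° = 50.149 N down its slope.
The 13 kg side's 93.174 N exceeds the other side's 50.149 N, so that mass slides down and the 10.9 kg mass slides up. Taking that direction as positive, Newton's second law for the whole system gives 93.174 − 50.149 = (13 + 10.9) a, so a = 43.025 / 23.9 = 1.8002 m/s².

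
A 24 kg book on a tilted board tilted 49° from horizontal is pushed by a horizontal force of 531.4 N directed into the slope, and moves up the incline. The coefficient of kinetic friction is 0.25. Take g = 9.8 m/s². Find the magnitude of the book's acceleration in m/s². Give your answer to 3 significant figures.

The horizontal push has components F cos 49° = 531.4 × 0.6561 = 348.652 N up the incline and F sin 49° = 531.4 × 0.7547 = 401.048 N pressing into the surface.
The normal force is therefore N = mg cos 49° + F sin 49° = 154.315 + 401.048 = 555.363 N, and kinetic friction down the slope is μN = 0.25 × 555.363 = 138.841 N.
Along the incline: F cos 49° − mg sin 49° − μN = ma, so 348.652 − 177.505 − 138.841 = 24 a, giving a = 1.3461 m/s².

1.35 m/s²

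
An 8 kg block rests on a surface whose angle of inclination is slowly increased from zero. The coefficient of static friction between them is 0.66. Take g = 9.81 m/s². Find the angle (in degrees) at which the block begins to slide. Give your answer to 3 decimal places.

33.425°

At the threshold of sliding, static friction is at its maximum μ_s N and exactly balances the weight component along the incline: mg sin θ = μ_s mg cos θ.
Hence tan θ = μ_s = 0.66, so θ = arctan(0.66) = 33.4248°.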